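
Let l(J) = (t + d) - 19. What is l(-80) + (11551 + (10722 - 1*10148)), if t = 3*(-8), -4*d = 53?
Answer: 48275/4 ≈ 12069.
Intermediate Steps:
d = -53/4 (d = -1/4*53 = -53/4 ≈ -13.250)
t = -24
l(J) = -225/4 (l(J) = (-24 - 53/4) - 19 = -149/4 - 19 = -225/4)
l(-80) + (11551 + (10722 - 1*10148)) = -225/4 + (11551 + (10722 - 1*10148)) = -225/4 + (11551 + (10722 - 10148)) = -225/4 + (11551 + 574) = -225/4 + 12125 = 48275/4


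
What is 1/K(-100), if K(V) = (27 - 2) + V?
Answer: -1/75 ≈ -0.013333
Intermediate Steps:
K(V) = 25 + V
1/K(-100) = 1/(25 - 100) = 1/(-75) = -1/75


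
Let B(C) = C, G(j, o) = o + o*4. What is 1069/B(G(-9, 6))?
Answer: 1069/30 ≈ 35.633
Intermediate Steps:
G(j, o) = 5*o (G(j, o) = o + 4*o = 5*o)
1069/B(G(-9, 6)) = 1069/((5*6)) = 1069/30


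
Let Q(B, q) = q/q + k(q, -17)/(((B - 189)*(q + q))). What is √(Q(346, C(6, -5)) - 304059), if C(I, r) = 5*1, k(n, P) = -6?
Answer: I*√187368143405/785 ≈ 551.41*I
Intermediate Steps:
C(I, r) = 5
Q(B, q) = 1 - 3/(q*(-189 + B)) (Q(B, q) = q/q - 6*1/((B - 189)*(q + q)) = 1 - 6*1/(2*q*(-189 + B)) = 1 - 3/(q*(-189 + B)))
√(Q(346, C(6, -5)) - 304059) = √((-3 - 189*5 + 346*5)/(5*(-189 + 346)) - 304059) = √((⅕)*(-3 - 945 + 1730)/157 - 304059) = √((⅕)*(1/157)*782 - 304059) = √(782/785 - 304059) = √(-238685533/785) = I*√187368143405/785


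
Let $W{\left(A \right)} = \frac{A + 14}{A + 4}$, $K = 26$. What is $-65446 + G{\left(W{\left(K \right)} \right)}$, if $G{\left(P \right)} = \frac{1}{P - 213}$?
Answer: $- \frac{41558213}{635} \approx -65446.0$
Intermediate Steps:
$W{\left(A \right)} = \frac{14 + A}{4 + A}$
$G{\left(P \right)} = \frac{1}{-213 + P}$
$-65446 + G{\left(W{\left(K \right)} \right)} = -65446 + \frac{1}{-213 + \frac{14 + 26}{4 + 26}} = -65446 + \frac{1}{-213 + \frac{1}{30} \cdot 40} = -65446 + \frac{1}{-213 + \frac{4}{3}} = -65446 + \frac{1}{- \frac{635}{3}} = -65446 - \frac{3}{635} = - \frac{41558213}{635}$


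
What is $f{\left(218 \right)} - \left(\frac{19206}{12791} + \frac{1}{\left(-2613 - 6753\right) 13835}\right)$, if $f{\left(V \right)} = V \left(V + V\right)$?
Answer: $\frac{157533868481703611}{1657440000510} \approx 95047.0$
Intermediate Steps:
$f{\left(V \right)} = 2 V^{2}$ ($f{\left(V \right)} = V 2 V = 2 V^{2}$)
$f{\left(218 \right)} - \left(\frac{19206}{12791} + \frac{1}{\left(-2613 - 6753\right) 13835}\right) = 2 \cdot 218^{2} - \left(\frac{19206}{12791} + \frac{1}{\left(-2613 - 6753\right) 13835}\right) = 2 \cdot 47524 - \left(19206 \cdot \frac{1}{12791} + \frac{1}{-9366} \cdot \frac{1}{13835}\right) = 95048 - \left(\frac{19206}{12791} - \frac{1}{129578610}\right) = 95048 - \frac{2488686770869}{1657440000510} = \frac{157533868481703611}{1657440000510}$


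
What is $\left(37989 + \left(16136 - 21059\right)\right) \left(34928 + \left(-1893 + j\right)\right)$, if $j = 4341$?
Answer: $1235874816$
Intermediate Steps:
$\left(37989 + \left(16136 - 21059\right)\right) \left(34928 + \left(-1893 + j\right)\right) = \left(37989 + \left(16136 - 21059\right)\right) \left(34928 + \left(-1893 + 4341\right)\right) = \left(37989 + \left(16136 - 21059\right)\right) \left(34928 + 2448\right) = \left(37989 - 4923\right) 37376 = 33066 \cdot 37376 = 1235874816$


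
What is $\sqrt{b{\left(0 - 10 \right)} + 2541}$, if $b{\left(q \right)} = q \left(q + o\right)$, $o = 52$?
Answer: $\sqrt{2121} \approx 46.054$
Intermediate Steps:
$b{\left(q \right)} = q \left(52 + q\right)$ ($b{\left(q \right)} = q \left(q + 52\right) = q \left(52 + q\right)$)
$\sqrt{b{\left(0 - 10 \right)} + 2541} = \sqrt{\left(0 - 10\right) \left(52 + \left(0 - 10\right)\right) + 2541} = \sqrt{- 10 \left(52 - 10\right) + 2541} = \sqrt{\left(-10\right) 42 + 2541} = \sqrt{-420 + 2541} = \sqrt{2121}$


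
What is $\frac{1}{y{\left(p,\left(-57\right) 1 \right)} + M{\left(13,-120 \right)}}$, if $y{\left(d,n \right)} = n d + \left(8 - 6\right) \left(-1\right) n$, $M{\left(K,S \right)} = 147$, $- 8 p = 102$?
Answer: $\frac{4}{3951} \approx 0.0010124$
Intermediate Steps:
$p = - \frac{51}{4}$ ($p = \left(- \frac{1}{8}\right) 102 = - \frac{51}{4} \approx -12.75$)
$y{\left(d,n \right)} = - 2 n + d n$ ($y{\left(d,n \right)} = d n + 2 \left(-1\right) n = d n - 2 n = - 2 n + d n$)
$\frac{1}{y{\left(p,\left(-57\right) 1 \right)} + M{\left(13,-120 \right)}} = \frac{1}{\left(-57\right) 1 \left(-2 - \frac{51}{4}\right) + 147} = \frac{1}{\left(-57\right) \left(- \frac{59}{4}\right) + 147} = \frac{1}{\frac{3363}{4} + 147} = \frac{1}{\frac{3951}{4}} = \frac{4}{3951}$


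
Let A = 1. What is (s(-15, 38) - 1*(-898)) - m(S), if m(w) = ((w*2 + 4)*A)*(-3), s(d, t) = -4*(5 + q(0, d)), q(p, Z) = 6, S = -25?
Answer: 716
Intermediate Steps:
s(d, t) = -44 (s(d, t) = -4*(5 + 6) = -4*11 = -44)
m(w) = -12 - 6*w (m(w) = ((w*2 + 4)*1)*(-3) = ((2*w + 4)*1)*(-3) = ((4 + 2*w)*1)*(-3) = (4 + 2*w)*(-3) = -12 - 6*w)
(s(-15, 38) - 1*(-898)) - m(S) = (-44 - 1*(-898)) - (-12 - 6*(-25)) = (-44 + 898) - (-12 + 150) = 854 - 1*138 = 854 - 138 = 716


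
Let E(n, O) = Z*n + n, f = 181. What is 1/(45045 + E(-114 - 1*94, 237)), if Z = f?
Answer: 1/7189 ≈ 0.00013910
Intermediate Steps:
Z = 181
E(n, O) = 182*n (E(n, O) = 181*n + n = 182*n)
1/(45045 + E(-114 - 1*94, 237)) = 1/(45045 + 182*(-114 - 1*94)) = 1/(45045 + 182*(-114 - 94)) = 1/(45045 + 182*(-208)) = 1/(45045 - 37856) = 1/7189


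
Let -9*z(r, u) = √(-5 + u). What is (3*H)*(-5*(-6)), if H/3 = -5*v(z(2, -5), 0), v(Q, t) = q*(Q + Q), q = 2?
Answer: 600*I*√10 ≈ 1897.4*I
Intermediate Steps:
z(r, u) = -√(-5 + u)/9
v(Q, t) = 4*Q (v(Q, t) = 2*(Q + Q) = 2*(2*Q) = 4*Q)
H = 20*I*√10/3 (H = 3*(-20*(-√(-5 - 5)/9)) = 3*(-20*(-I*√10/9)) = 3*(-(-20)*I*√10/9) = 3*(20*I*√10/9) = 20*I*√10/3 ≈ 21.082*I)
(3*H)*(-5*(-6)) = (3*(20*I*√10/3))*(-5*(-6)) = (20*I*√10)*30 = 600*I*√10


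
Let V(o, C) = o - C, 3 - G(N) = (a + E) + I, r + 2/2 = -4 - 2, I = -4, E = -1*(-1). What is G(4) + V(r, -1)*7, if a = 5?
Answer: -41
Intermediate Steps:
E = 1
r = -7 (r = -1 + (-4 - 2) = -1 - 6 = -7)
G(N) = 1 (G(N) = 3 - ((5 + 1) - 4) = 3 - (6 - 4) = 3 - 1*2 = 3 - 2 = 1)
G(4) + V(r, -1)*7 = 1 + (-7 - 1*(-1))*7 = 1 + (-7 + 1)*7 = 1 - 6*7 = 1 - 42 = -41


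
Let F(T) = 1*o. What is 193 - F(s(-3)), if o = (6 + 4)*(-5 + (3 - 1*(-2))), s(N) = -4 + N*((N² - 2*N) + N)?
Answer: 193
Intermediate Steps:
s(N) = -4 + N*(N² - N)
o = 0 (o = 10*(-5 + (3 + 2)) = 10*(-5 + 5) = 10*0 = 0)
F(T) = 0 (F(T) = 1*0 = 0)
193 - F(s(-3)) = 193 - 1*0 = 193 + 0 = 193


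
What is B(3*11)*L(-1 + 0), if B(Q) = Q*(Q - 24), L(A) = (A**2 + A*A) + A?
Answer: 297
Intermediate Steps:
L(A) = A + 2*A**2 (L(A) = (A**2 + A**2) + A = 2*A**2 + A = A + 2*A**2)
B(Q) = Q*(-24 + Q)
B(3*11)*L(-1 + 0) = ((3*11)*(-24 + 3*11))*((-1 + 0)*(1 + 2*(-1 + 0))) = (33*(-24 + 33))*(-(1 + 2*(-1))) = (33*9)*(-(1 - 2)) = 297*(-1*(-1)) = 297*1 = 297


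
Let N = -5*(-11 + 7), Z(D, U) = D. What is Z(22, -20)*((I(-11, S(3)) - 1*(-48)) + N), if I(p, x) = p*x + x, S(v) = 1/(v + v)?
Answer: 4378/3 ≈ 1459.3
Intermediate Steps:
S(v) = 1/(2*v)
I(p, x) = x + p*x
N = 20 (N = -5*(-4) = 20)
Z(22, -20)*((I(-11, S(3)) - 1*(-48)) + N) = 22*((((½)/3)*(1 - 11) - 1*(-48)) + 20) = 22*((((½)*(⅓))*(-10) + 48) + 20) = 22*(((⅙)*(-10) + 48) + 20) = 22*((-5/3 + 48) + 20) = 22*(139/3 + 20) = 22*(199/3) = 4378/3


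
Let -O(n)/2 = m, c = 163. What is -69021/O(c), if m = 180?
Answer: 7669/40 ≈ 191.73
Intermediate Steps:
O(n) = -360 (O(n) = -2*180 = -360)
-69021/O(c) = -69021/(-360) = -69021*(-1/360) = 7669/40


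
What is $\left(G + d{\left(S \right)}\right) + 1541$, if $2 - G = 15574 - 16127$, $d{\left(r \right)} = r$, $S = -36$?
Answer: $2060$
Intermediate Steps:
$G = 555$ ($G = 2 - \left(15574 - 16127\right) = 2 - -553 = 2 + 553 = 555$)
$\left(G + d{\left(S \right)}\right) + 1541 = \left(555 - 36\right) + 1541 = 519 + 1541 = 2060$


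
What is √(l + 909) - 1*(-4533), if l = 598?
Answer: 4533 + √1507 ≈ 4571.8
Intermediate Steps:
√(l + 909) - 1*(-4533) = √(598 + 909) - 1*(-4533) = √1507 + 4533 = 4533 + √1507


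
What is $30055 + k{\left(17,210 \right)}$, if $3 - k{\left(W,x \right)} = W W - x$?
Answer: $29979$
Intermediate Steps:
$k{\left(W,x \right)} = 3 + x - W^{2}$ ($k{\left(W,x \right)} = 3 - \left(W W - x\right) = 3 - \left(W^{2} - x\right) = 3 + x - W^{2}$)
$30055 + k{\left(17,210 \right)} = 30055 + \left(3 + 210 - 17^{2}\right) = 30055 + \left(3 + 210 - 289\right) = 30055 - 76 = 29979$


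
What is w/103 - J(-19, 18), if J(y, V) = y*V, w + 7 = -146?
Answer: 35073/103 ≈ 340.51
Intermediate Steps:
w = -153 (w = -7 - 146 = -153)
J(y, V) = V*y
w/103 - J(-19, 18) = -153/103 - 18*(-19) = -153*1/103 - 1*(-342) = -153/103 + 342 = 35073/103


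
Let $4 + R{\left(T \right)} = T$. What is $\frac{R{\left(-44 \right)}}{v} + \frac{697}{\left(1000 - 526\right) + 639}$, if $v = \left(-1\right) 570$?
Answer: $\frac{75119}{105735} \approx 0.71045$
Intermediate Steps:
$v = -570$
$R{\left(T \right)} = -4 + T$
$\frac{R{\left(-44 \right)}}{v} + \frac{697}{\left(1000 - 526\right) + 639} = \frac{-4 - 44}{-570} + \frac{697}{\left(1000 - 526\right) + 639} = \left(-48\right) \left(- \frac{1}{570}\right) + \frac{697}{474 + 639} = \frac{8}{95} + \frac{697}{1113} = \frac{75119}{105735}$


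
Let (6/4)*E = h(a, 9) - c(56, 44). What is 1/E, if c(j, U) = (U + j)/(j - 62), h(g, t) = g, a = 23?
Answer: 9/238 ≈ 0.037815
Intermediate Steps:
c(j, U) = (U + j)/(-62 + j)
E = 238/9 (E = 2*(23 - (44 + 56)/(-62 + 56))/3 = 2*(23 - 100/(-6))/3 = 2*(23 - (-1)*100/6)/3 = 2*(23 - 1*(-50/3))/3 = 2*(23 + 50/3)/3 = (⅔)*(119/3) = 238/9 ≈ 26.444)
1/E = 1/(238/9) = 9/238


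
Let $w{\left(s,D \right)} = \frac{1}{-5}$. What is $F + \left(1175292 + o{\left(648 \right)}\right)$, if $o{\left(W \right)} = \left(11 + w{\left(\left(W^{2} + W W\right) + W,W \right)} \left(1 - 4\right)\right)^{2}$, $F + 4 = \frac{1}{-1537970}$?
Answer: $\frac{9038823173011}{7689850} \approx 1.1754 \cdot 10^{6}$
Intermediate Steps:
$F = - \frac{6151881}{1537970}$ ($F = -4 + \frac{1}{-1537970} = -4 - \frac{1}{1537970} = - \frac{6151881}{1537970} \approx -4.0$)
$w{\left(s,D \right)} = - \frac{1}{5}$
$o{\left(W \right)} = \frac{3364}{25}$ ($o{\left(W \right)} = \left(11 - \frac{1 - 4}{5}\right)^{2} = \left(11 - - \frac{3}{5}\right)^{2} = \left(11 + \frac{3}{5}\right)^{2} = \left(\frac{58}{5}\right)^{2} = \frac{3364}{25}$)
$F + \left(1175292 + o{\left(648 \right)}\right) = - \frac{6151881}{1537970} + \left(1175292 + \frac{3364}{25}\right) = - \frac{6151881}{1537970} + \frac{29385664}{25} = \frac{9038823173011}{7689850}$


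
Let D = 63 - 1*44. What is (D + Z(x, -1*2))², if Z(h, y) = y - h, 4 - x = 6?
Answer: 361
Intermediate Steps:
x = -2 (x = 4 - 1*6 = 4 - 6 = -2)
D = 19 (D = 63 - 44 = 19)
(D + Z(x, -1*2))² = (19 + (-1*2 - 1*(-2)))² = (19 + (-2 + 2))² = (19 + 0)² = 19² = 361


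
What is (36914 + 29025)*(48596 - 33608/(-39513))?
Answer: 126616552847284/39513 ≈ 3.2044e+9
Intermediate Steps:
(36914 + 29025)*(48596 - 33608/(-39513)) = 65939*(48596 - 33608*(-1/39513)) = 65939*(48596 + 33608/39513) = 65939*(1920207356/39513) = 126616552847284/39513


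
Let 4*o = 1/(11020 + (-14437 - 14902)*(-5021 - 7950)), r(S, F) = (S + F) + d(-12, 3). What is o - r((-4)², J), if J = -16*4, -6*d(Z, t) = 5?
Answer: 223012372757/4566806268 ≈ 48.833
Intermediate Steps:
d(Z, t) = -⅚ (d(Z, t) = -⅙*5 = -⅚)
J = -64
r(S, F) = -⅚ + F + S (r(S, F) = (S + F) - ⅚ = (F + S) - ⅚ = -⅚ + F + S)
o = 1/1522268756 (o = 1/(4*(11020 + (-14437 - 14902)*(-5021 - 7950))) = 1/(4*(11020 - 29339*(-12971))) = 1/(4*(11020 + 380556169)) = (¼)/380567189 = (¼)*(1/380567189) = 1/1522268756 ≈ 6.5691e-10)
o - r((-4)², J) = 1/1522268756 - (-⅚ - 64 + (-4)²) = 1/1522268756 - (-⅚ - 64 + 16) = 1/1522268756 - 1*(-293/6) = 1/1522268756 + 293/6 = 223012372757/4566806268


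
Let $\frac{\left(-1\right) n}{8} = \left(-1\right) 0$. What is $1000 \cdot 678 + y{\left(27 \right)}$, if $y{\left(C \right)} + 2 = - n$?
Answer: $677998$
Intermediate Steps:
$n = 0$ ($n = - 8 \left(\left(-1\right) 0\right) = \left(-8\right) 0 = 0$)
$y{\left(C \right)} = -2$ ($y{\left(C \right)} = -2 - 0 = -2 + 0 = -2$)
$1000 \cdot 678 + y{\left(27 \right)} = 1000 \cdot 678 - 2 = 678000 - 2 = 677998$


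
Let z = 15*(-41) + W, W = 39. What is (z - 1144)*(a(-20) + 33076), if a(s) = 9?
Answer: -56906200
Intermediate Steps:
z = -576 (z = 15*(-41) + 39 = -615 + 39 = -576)
(z - 1144)*(a(-20) + 33076) = (-576 - 1144)*(9 + 33076) = -1720*33085 = -56906200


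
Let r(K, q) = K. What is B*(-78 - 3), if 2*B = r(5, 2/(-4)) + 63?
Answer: -2754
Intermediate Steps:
B = 34 (B = (5 + 63)/2 = (½)*68 = 34)
B*(-78 - 3) = 34*(-78 - 3) = 34*(-81) = -2754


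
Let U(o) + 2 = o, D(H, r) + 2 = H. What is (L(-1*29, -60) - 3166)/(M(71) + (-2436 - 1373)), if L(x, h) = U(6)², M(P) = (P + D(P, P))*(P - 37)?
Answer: -1050/317 ≈ -3.3123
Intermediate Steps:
D(H, r) = -2 + H
U(o) = -2 + o
M(P) = (-37 + P)*(-2 + 2*P) (M(P) = (P + (-2 + P))*(P - 37) = (-2 + 2*P)*(-37 + P) = (-37 + P)*(-2 + 2*P))
L(x, h) = 16 (L(x, h) = (-2 + 6)² = 4² = 16)
(L(-1*29, -60) - 3166)/(M(71) + (-2436 - 1373)) = (16 - 3166)/((74 - 76*71 + 2*71²) + (-2436 - 1373)) = -3150/((74 - 5396 + 2*5041) - 3809) = -3150/((74 - 5396 + 10082) - 3809) = -3150/(4760 - 3809) = -3150/951 = -3150*1/951 = -1050/317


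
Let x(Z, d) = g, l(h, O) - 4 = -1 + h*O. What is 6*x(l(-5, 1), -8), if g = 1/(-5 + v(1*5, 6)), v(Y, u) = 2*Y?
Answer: 6/5 ≈ 1.2000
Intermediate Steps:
l(h, O) = 3 + O*h (l(h, O) = 4 + (-1 + h*O) = 4 + (-1 + O*h) = 3 + O*h)
g = 1/5 (g = 1/(-5 + 2*(1*5)) = 1/(-5 + 2*5) = 1/(-5 + 10) = 1/5 ≈ 0.20000)
x(Z, d) = 1/5
6*x(l(-5, 1), -8) = 6*(1/5) = 6/5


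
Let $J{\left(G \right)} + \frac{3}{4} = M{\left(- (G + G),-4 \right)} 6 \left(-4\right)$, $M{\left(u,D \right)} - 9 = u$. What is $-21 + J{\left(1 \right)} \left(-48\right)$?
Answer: $8079$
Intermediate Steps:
$M{\left(u,D \right)} = 9 + u$
$J{\left(G \right)} = - \frac{867}{4} + 48 G$ ($J{\left(G \right)} = - \frac{3}{4} + \left(9 - \left(G + G\right)\right) 6 \left(-4\right) = - \frac{3}{4} + \left(9 - 2 G\right) 6 \left(-4\right) = - \frac{3}{4} + \left(54 - 12 G\right) \left(-4\right) = - \frac{3}{4} + \left(-216 + 48 G\right) = - \frac{867}{4} + 48 G$)
$-21 + J{\left(1 \right)} \left(-48\right) = -21 + \left(- \frac{867}{4} + 48 \cdot 1\right) \left(-48\right) = -21 + \left(- \frac{867}{4} + 48\right) \left(-48\right) = -21 - -8100 = -21 + 8100 = 8079$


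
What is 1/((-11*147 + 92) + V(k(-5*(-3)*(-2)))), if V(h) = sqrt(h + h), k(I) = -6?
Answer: -1525/2325637 - 2*I*sqrt(3)/2325637 ≈ -0.00065573 - 1.4895e-6*I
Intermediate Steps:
V(h) = sqrt(2)*sqrt(h) (V(h) = sqrt(2*h) = sqrt(2)*sqrt(h))
1/((-11*147 + 92) + V(k(-5*(-3)*(-2)))) = 1/((-11*147 + 92) + sqrt(2)*sqrt(-6)) = 1/((-1617 + 92) + sqrt(2)*(I*sqrt(6))) = 1/(-1525 + 2*I*sqrt(3))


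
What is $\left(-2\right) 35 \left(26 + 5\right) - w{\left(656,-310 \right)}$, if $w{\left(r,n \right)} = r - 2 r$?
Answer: $-1514$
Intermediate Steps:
$w{\left(r,n \right)} = - r$
$\left(-2\right) 35 \left(26 + 5\right) - w{\left(656,-310 \right)} = \left(-2\right) 35 \left(26 + 5\right) - \left(-1\right) 656 = \left(-70\right) 31 - -656 = -2170 + 656 = -1514$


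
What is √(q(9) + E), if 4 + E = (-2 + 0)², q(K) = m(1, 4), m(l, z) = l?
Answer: 1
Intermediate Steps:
q(K) = 1
E = 0 (E = -4 + (-2 + 0)² = -4 + (-2)² = -4 + 4 = 0)
√(q(9) + E) = √(1 + 0) = √1 = 1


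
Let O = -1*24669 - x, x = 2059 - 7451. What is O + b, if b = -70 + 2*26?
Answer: -19295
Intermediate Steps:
x = -5392
b = -18 (b = -70 + 52 = -18)
O = -19277 (O = -1*24669 - 1*(-5392) = -24669 + 5392 = -19277)
O + b = -19277 - 18 = -19295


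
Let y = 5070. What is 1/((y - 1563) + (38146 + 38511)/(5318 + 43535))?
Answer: 6979/24486304 ≈ 0.00028502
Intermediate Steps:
1/((y - 1563) + (38146 + 38511)/(5318 + 43535)) = 1/((5070 - 1563) + (38146 + 38511)/(5318 + 43535)) = 1/(3507 + 76657/48853) = 1/(3507 + 76657*(1/48853)) = 1/(3507 + 10951/6979) = 1/(24486304/6979) = 6979/24486304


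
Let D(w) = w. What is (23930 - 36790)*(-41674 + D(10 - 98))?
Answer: 537059320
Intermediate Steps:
(23930 - 36790)*(-41674 + D(10 - 98)) = (23930 - 36790)*(-41674 + (10 - 98)) = -12860*(-41674 - 88) = -12860*(-41762) = 537059320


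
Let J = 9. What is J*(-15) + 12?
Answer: -123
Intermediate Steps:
J*(-15) + 12 = 9*(-15) + 12 = -135 + 12 = -123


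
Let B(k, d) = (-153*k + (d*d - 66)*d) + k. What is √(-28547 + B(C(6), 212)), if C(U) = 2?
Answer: √9485285 ≈ 3079.8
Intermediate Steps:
B(k, d) = -152*k + d*(-66 + d²) (B(k, d) = (-153*k + (d² - 66)*d) + k = (-153*k + (-66 + d²)*d) + k = (-153*k + d*(-66 + d²)) + k = -152*k + d*(-66 + d²))
√(-28547 + B(C(6), 212)) = √(-28547 + (212³ - 152*2 - 66*212)) = √(-28547 + (9528128 - 304 - 13992)) = √(-28547 + 9513832) = √9485285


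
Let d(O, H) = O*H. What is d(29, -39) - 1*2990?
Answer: -4121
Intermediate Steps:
d(O, H) = H*O
d(29, -39) - 1*2990 = -39*29 - 1*2990 = -1131 - 2990 = -4121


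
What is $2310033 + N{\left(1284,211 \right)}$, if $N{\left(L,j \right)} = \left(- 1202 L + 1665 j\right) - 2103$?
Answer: $1115877$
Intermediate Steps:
$N{\left(L,j \right)} = -2103 - 1202 L + 1665 j$
$2310033 + N{\left(1284,211 \right)} = 2310033 - 1194156 = 1115877$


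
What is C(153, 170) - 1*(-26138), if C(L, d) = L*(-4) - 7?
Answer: 25519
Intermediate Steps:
C(L, d) = -7 - 4*L (C(L, d) = -4*L - 7 = -7 - 4*L)
C(153, 170) - 1*(-26138) = (-7 - 4*153) - 1*(-26138) = (-7 - 612) + 26138 = -619 + 26138 = 25519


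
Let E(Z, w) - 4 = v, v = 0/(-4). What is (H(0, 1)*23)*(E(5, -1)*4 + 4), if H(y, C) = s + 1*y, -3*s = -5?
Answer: 2300/3 ≈ 766.67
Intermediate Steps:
s = 5/3 (s = -1/3*(-5) = 5/3 ≈ 1.6667)
H(y, C) = 5/3 + y (H(y, C) = 5/3 + 1*y = 5/3 + y)
v = 0 (v = 0*(-1/4) = 0)
E(Z, w) = 4 (E(Z, w) = 4 + 0 = 4)
(H(0, 1)*23)*(E(5, -1)*4 + 4) = ((5/3 + 0)*23)*(4*4 + 4) = ((5/3)*23)*(16 + 4) = (115/3)*20 = 2300/3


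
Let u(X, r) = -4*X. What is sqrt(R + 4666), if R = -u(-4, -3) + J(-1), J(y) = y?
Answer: sqrt(4649) ≈ 68.184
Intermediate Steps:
R = -17 (R = -(-4)*(-4) - 1 = -1*16 - 1 = -16 - 1 = -17)
sqrt(R + 4666) = sqrt(-17 + 4666) = sqrt(4649)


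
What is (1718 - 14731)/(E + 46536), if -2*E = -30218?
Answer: -13013/61645 ≈ -0.21110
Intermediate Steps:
E = 15109 (E = -½*(-30218) = 15109)
(1718 - 14731)/(E + 46536) = (1718 - 14731)/(15109 + 46536) = -13013/61645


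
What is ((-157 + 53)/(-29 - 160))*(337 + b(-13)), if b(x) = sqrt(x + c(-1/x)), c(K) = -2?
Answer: 35048/189 + 104*I*sqrt(15)/189 ≈ 185.44 + 2.1312*I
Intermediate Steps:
b(x) = sqrt(-2 + x) (b(x) = sqrt(x - 2) = sqrt(-2 + x))
((-157 + 53)/(-29 - 160))*(337 + b(-13)) = ((-157 + 53)/(-29 - 160))*(337 + sqrt(-2 - 13)) = (-104/(-189))*(337 + sqrt(-15)) = (-104*(-1/189))*(337 + I*sqrt(15)) = 104*(337 + I*sqrt(15))/189 = 35048/189 + 104*I*sqrt(15)/189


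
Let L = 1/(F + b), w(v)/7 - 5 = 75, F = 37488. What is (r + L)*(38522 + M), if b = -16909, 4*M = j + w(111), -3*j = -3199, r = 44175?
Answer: 212334554649809/123474 ≈ 1.7197e+9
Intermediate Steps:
j = 3199/3 (j = -⅓*(-3199) = 3199/3 ≈ 1066.3)
w(v) = 560 (w(v) = 35 + 7*75 = 35 + 525 = 560)
M = 4879/12 (M = (3199/3 + 560)/4 = (¼)*(4879/3) = 4879/12 ≈ 406.58)
L = 1/20579 (L = 1/(37488 - 16909) = 1/20579 ≈ 4.8593e-5)
(r + L)*(38522 + M) = (44175 + 1/20579)*(38522 + 4879/12) = (909077326/20579)*(467143/12) = 212334554649809/123474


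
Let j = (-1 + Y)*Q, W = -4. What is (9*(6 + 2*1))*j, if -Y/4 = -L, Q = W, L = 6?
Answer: -6624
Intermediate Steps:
Q = -4
Y = 24 (Y = -(-4)*6 = -4*(-6) = 24)
j = -92 (j = (-1 + 24)*(-4) = 23*(-4) = -92)
(9*(6 + 2*1))*j = (9*(6 + 2*1))*(-92) = (9*(6 + 2))*(-92) = (9*8)*(-92) = 72*(-92) = -6624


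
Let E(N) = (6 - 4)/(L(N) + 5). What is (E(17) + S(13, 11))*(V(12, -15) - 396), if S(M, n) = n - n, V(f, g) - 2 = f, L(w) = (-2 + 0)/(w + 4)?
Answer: -16044/103 ≈ -155.77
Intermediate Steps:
L(w) = -2/(4 + w)
V(f, g) = 2 + f
S(M, n) = 0
E(N) = 2/(5 - 2/(4 + N)) (E(N) = (6 - 4)/(-2/(4 + N) + 5) = 2/(5 - 2/(4 + N)))
(E(17) + S(13, 11))*(V(12, -15) - 396) = (2*(4 + 17)/(18 + 5*17) + 0)*((2 + 12) - 396) = (2*21/(18 + 85) + 0)*(14 - 396) = (2*21/103 + 0)*(-382) = (2*(1/103)*21 + 0)*(-382) = (42/103 + 0)*(-382) = (42/103)*(-382) = -16044/103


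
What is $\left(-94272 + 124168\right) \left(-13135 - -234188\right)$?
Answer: $6608600488$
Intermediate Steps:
$\left(-94272 + 124168\right) \left(-13135 - -234188\right) = 29896 \left(-13135 + 234188\right) = 29896 \cdot 221053 = 6608600488$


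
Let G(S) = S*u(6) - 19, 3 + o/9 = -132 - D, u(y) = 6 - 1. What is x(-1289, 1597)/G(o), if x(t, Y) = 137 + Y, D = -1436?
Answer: 867/29263 ≈ 0.029628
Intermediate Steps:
u(y) = 5
o = 11709 (o = -27 + 9*(-132 - 1*(-1436)) = -27 + 9*(-132 + 1436) = -27 + 9*1304 = -27 + 11736 = 11709)
G(S) = -19 + 5*S (G(S) = S*5 - 19 = 5*S - 19 = -19 + 5*S)
x(-1289, 1597)/G(o) = (137 + 1597)/(-19 + 5*11709) = 1734/(-19 + 58545) = 1734/58526 = 1734*(1/58526) = 867/29263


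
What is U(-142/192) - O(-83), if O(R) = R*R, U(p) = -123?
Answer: -7012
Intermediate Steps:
O(R) = R**2
U(-142/192) - O(-83) = -123 - 1*(-83)**2 = -123 - 1*6889 = -123 - 6889 = -7012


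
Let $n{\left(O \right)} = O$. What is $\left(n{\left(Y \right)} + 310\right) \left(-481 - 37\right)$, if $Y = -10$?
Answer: $-155400$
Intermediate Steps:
$\left(n{\left(Y \right)} + 310\right) \left(-481 - 37\right) = \left(-10 + 310\right) \left(-481 - 37\right) = 300 \left(-518\right) = -155400$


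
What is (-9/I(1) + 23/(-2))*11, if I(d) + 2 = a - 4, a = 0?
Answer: -110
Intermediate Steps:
I(d) = -6 (I(d) = -2 + (0 - 4) = -2 - 4 = -6)
(-9/I(1) + 23/(-2))*11 = (-9/(-6) + 23/(-2))*11 = (-9*(-⅙) + 23*(-½))*11 = (3/2 - 23/2)*11 = -10*11 = -110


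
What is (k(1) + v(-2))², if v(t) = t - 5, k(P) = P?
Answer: 36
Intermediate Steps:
v(t) = -5 + t
(k(1) + v(-2))² = (1 + (-5 - 2))² = (1 - 7)² = (-6)² = 36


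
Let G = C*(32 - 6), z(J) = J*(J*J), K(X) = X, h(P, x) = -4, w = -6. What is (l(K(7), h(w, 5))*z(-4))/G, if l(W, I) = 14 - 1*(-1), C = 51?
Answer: -160/221 ≈ -0.72398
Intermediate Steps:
l(W, I) = 15 (l(W, I) = 14 + 1 = 15)
z(J) = J³ (z(J) = J*J² = J³)
G = 1326 (G = 51*(32 - 6) = 51*26 = 1326)
(l(K(7), h(w, 5))*z(-4))/G = (15*(-4)³)/1326 = (15*(-64))*(1/1326) = -960*1/1326 = -160/221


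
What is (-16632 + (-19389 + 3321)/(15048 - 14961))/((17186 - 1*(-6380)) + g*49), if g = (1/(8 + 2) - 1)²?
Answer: -48768400/68456501 ≈ -0.71240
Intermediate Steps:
g = 81/100 (g = (1/10 - 1)² = (⅒ - 1)² = (-9/10)² = 81/100 ≈ 0.81000)
(-16632 + (-19389 + 3321)/(15048 - 14961))/((17186 - 1*(-6380)) + g*49) = (-16632 + (-19389 + 3321)/(15048 - 14961))/((17186 - 1*(-6380)) + (81/100)*49) = (-16632 - 16068/87)/((17186 + 6380) + 3969/100) = (-16632 - 16068*1/87)/(23566 + 3969/100) = (-16632 - 5356/29)/(2360569/100) = -487684/29*100/2360569 = -48768400/68456501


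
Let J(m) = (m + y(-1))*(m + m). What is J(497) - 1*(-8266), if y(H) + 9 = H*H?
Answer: 494332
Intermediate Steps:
y(H) = -9 + H**2 (y(H) = -9 + H*H = -9 + H**2)
J(m) = 2*m*(-8 + m) (J(m) = (m + (-9 + (-1)**2))*(m + m) = (m + (-9 + 1))*(2*m) = (m - 8)*(2*m) = (-8 + m)*(2*m) = 2*m*(-8 + m))
J(497) - 1*(-8266) = 2*497*(-8 + 497) - 1*(-8266) = 2*497*489 + 8266 = 486066 + 8266 = 494332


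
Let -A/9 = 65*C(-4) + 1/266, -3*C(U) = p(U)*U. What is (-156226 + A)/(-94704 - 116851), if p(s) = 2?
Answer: 8394217/11254726 ≈ 0.74584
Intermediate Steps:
C(U) = -2*U/3
A = -414969/266 (A = -9*(65*(-⅔*(-4)) + 1/266) = -9*(65*(8/3) + 1/266) = -9*(520/3 + 1/266) = -9*138323/798 = -414969/266 ≈ -1560.0)
(-156226 + A)/(-94704 - 116851) = (-156226 - 414969/266)/(-94704 - 116851) = -41971085/266/(-211555) = -41971085/266*(-1/211555) = 8394217/11254726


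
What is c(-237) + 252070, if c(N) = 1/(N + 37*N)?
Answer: 2270142419/9006 ≈ 2.5207e+5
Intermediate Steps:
c(N) = 1/(38*N)
c(-237) + 252070 = (1/38)/(-237) + 252070 = (1/38)*(-1/237) + 252070 = -1/9006 + 252070 = 2270142419/9006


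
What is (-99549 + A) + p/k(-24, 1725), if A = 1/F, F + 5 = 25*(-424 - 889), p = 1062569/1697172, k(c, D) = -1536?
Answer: -4259855471392850551/42791544391680 ≈ -99549.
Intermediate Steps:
p = 1062569/1697172 (p = 1062569*(1/1697172) = 1062569/1697172 ≈ 0.62608)
F = -32830 (F = -5 + 25*(-424 - 889) = -5 + 25*(-1313) = -5 - 32825 = -32830)
A = -1/32830 (A = 1/(-32830) = -1/32830 ≈ -3.0460e-5)
(-99549 + A) + p/k(-24, 1725) = (-99549 - 1/32830) + (1062569/1697172)/(-1536) = -3268193671/32830 + (1062569/1697172)*(-1/1536) = -3268193671/32830 - 1062569/2606856192 = -4259855471392850551/42791544391680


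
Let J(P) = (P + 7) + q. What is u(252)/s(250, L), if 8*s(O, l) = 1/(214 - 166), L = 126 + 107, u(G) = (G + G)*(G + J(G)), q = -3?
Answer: 98316288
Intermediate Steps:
J(P) = 4 + P (J(P) = (P + 7) - 3 = (7 + P) - 3 = 4 + P)
u(G) = 2*G*(4 + 2*G) (u(G) = (G + G)*(G + (4 + G)) = (2*G)*(4 + 2*G) = 2*G*(4 + 2*G))
L = 233
s(O, l) = 1/384 (s(O, l) = 1/(8*(214 - 166)) = (⅛)/48 = (⅛)*(1/48) = 1/384)
u(252)/s(250, L) = (4*252*(2 + 252))/(1/384) = (4*252*254)*384 = 256032*384 = 98316288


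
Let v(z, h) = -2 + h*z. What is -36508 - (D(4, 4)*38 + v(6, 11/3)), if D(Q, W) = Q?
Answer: -36680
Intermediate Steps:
-36508 - (D(4, 4)*38 + v(6, 11/3)) = -36508 - (4*38 + (-2 + (11/3)*6)) = -36508 - (152 + (-2 + (11*(⅓))*6)) = -36508 - (152 + (-2 + (11/3)*6)) = -36508 - (152 + (-2 + 22)) = -36508 - (152 + 20) = -36508 - 1*172 = -36508 - 172 = -36680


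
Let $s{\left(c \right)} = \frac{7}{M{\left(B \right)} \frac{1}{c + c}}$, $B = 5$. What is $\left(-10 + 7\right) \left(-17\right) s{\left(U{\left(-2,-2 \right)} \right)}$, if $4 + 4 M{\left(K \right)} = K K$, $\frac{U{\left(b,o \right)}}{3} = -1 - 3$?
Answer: $-1632$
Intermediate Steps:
$U{\left(b,o \right)} = -12$ ($U{\left(b,o \right)} = 3 \left(-1 - 3\right) = 3 \left(-4\right) = -12$)
$M{\left(K \right)} = -1 + \frac{K^{2}}{4}$ ($M{\left(K \right)} = -1 + \frac{K K}{4} = -1 + \frac{K^{2}}{4}$)
$s{\left(c \right)} = \frac{8 c}{3}$ ($s{\left(c \right)} = \frac{7}{\left(-1 + \frac{5^{2}}{4}\right) \frac{1}{c + c}} = \frac{7}{\left(-1 + \frac{1}{4} \cdot 25\right) \frac{1}{2 c}} = \frac{7}{\left(-1 + \frac{25}{4}\right) \frac{1}{2 c}} = \frac{7}{\frac{21}{4} \frac{1}{2 c}} = \frac{7}{\frac{21}{8} \frac{1}{c}} = 7 \frac{8 c}{21} = \frac{8 c}{3}$)
$\left(-10 + 7\right) \left(-17\right) s{\left(U{\left(-2,-2 \right)} \right)} = \left(-10 + 7\right) \left(-17\right) \frac{8}{3} \left(-12\right) = \left(-3\right) \left(-17\right) \left(-32\right) = 51 \left(-32\right) = -1632$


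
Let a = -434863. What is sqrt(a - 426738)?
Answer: I*sqrt(861601) ≈ 928.22*I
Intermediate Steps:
sqrt(a - 426738) = sqrt(-434863 - 426738) = sqrt(-861601) = I*sqrt(861601)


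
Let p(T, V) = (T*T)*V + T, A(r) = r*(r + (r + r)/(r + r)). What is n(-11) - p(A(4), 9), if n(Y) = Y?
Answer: -3631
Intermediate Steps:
A(r) = r*(1 + r) (A(r) = r*(r + (2*r)/((2*r))) = r*(r + (2*r)*(1/(2*r))) = r*(r + 1) = r*(1 + r))
p(T, V) = T + V*T² (p(T, V) = T²*V + T = V*T² + T = T + V*T²)
n(-11) - p(A(4), 9) = -11 - 4*(1 + 4)*(1 + (4*(1 + 4))*9) = -11 - 4*5*(1 + (4*5)*9) = -11 - 20*(1 + 20*9) = -11 - 20*(1 + 180) = -11 - 20*181 = -11 - 1*3620 = -11 - 3620 = -3631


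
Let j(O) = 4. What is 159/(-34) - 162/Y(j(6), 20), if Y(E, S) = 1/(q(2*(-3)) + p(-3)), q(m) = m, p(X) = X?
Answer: 49413/34 ≈ 1453.3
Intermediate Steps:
Y(E, S) = -⅑ (Y(E, S) = 1/(2*(-3) - 3) = 1/(-6 - 3) = 1/(-9) = -⅑)
159/(-34) - 162/Y(j(6), 20) = 159/(-34) - 162/(-⅑) = 159*(-1/34) - 162*(-9) = -159/34 + 1458 = 49413/34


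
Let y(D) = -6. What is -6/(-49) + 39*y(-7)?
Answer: -11460/49 ≈ -233.88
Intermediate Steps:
-6/(-49) + 39*y(-7) = -6/(-49) + 39*(-6) = -6*(-1/49) - 234 = 6/49 - 234 = -11460/49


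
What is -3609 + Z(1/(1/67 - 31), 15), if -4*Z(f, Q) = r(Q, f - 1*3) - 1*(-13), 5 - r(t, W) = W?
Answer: -30012799/8304 ≈ -3614.3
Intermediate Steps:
r(t, W) = 5 - W
Z(f, Q) = -21/4 + f/4 (Z(f, Q) = -((5 - (f - 1*3)) - 1*(-13))/4 = -((5 - (f - 3)) + 13)/4 = -((5 - (-3 + f)) + 13)/4 = -((5 + (3 - f)) + 13)/4 = -((8 - f) + 13)/4 = -(21 - f)/4 = -21/4 + f/4)
-3609 + Z(1/(1/67 - 31), 15) = -3609 + (-21/4 + 1/(4*(1/67 - 31))) = -3609 + (-21/4 + 1/(4*(-2076/67))) = -3609 + (-21/4 + (¼)*(-67/2076)) = -3609 + (-21/4 - 67/8304) = -3609 - 43663/8304 = -30012799/8304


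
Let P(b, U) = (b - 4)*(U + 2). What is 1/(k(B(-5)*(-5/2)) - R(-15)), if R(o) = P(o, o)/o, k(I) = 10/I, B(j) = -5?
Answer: 15/259 ≈ 0.057915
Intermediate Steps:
P(b, U) = (-4 + b)*(2 + U)
R(o) = (-8 + o² - 2*o)/o (R(o) = (-8 - 4*o + 2*o + o*o)/o = (-8 - 4*o + 2*o + o²)/o = (-8 + o² - 2*o)/o)
1/(k(B(-5)*(-5/2)) - R(-15)) = 1/(10/((-(-25)/2)) - (-2 - 15 - 8/(-15))) = 1/(10/((-(-25)/2)) - (-2 - 15 - 8*(-1/15))) = 1/(10/((-5*(-5/2))) - (-2 - 15 + 8/15)) = 1/(10/(25/2) - 1*(-247/15)) = 1/(10*(2/25) + 247/15) = 1/(⅘ + 247/15) = 1/(259/15) = 15/259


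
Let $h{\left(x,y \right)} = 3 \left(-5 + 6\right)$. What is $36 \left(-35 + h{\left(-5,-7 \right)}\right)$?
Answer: $-1152$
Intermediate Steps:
$h{\left(x,y \right)} = 3$ ($h{\left(x,y \right)} = 3 \cdot 1 = 3$)
$36 \left(-35 + h{\left(-5,-7 \right)}\right) = 36 \left(-35 + 3\right) = 36 \left(-32\right) = -1152$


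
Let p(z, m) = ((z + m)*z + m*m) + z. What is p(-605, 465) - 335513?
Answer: -35193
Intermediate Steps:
p(z, m) = z + m**2 + z*(m + z) (p(z, m) = ((m + z)*z + m**2) + z = (z*(m + z) + m**2) + z = (m**2 + z*(m + z)) + z = z + m**2 + z*(m + z))
p(-605, 465) - 335513 = (-605 + 465**2 + (-605)**2 + 465*(-605)) - 335513 = (-605 + 216225 + 366025 - 281325) - 335513 = 300320 - 335513 = -35193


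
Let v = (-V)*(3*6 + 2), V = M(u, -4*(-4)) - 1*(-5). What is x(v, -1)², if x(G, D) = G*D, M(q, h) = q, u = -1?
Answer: 6400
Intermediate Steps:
V = 4 (V = -1 - 1*(-5) = -1 + 5 = 4)
v = -80 (v = (-1*4)*(3*6 + 2) = -4*(18 + 2) = -4*20 = -80)
x(G, D) = D*G
x(v, -1)² = (-1*(-80))² = 80² = 6400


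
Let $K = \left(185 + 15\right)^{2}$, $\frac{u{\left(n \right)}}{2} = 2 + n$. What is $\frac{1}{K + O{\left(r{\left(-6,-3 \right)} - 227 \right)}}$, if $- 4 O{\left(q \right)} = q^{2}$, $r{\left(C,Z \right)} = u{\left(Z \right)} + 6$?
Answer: $\frac{4}{110271} \approx 3.6274 \cdot 10^{-5}$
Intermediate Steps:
$u{\left(n \right)} = 4 + 2 n$ ($u{\left(n \right)} = 2 \left(2 + n\right) = 4 + 2 n$)
$r{\left(C,Z \right)} = 10 + 2 Z$ ($r{\left(C,Z \right)} = \left(4 + 2 Z\right) + 6 = 10 + 2 Z$)
$O{\left(q \right)} = - \frac{q^{2}}{4}$
$K = 40000$ ($K = 200^{2} = 40000$)
$\frac{1}{K + O{\left(r{\left(-6,-3 \right)} - 227 \right)}} = \frac{1}{40000 - \frac{\left(\left(10 + 2 \left(-3\right)\right) - 227\right)^{2}}{4}} = \frac{1}{40000 - \frac{\left(\left(10 - 6\right) - 227\right)^{2}}{4}} = \frac{1}{40000 - \frac{\left(4 - 227\right)^{2}}{4}} = \frac{1}{40000 - \frac{\left(-223\right)^{2}}{4}} = \frac{1}{40000 - \frac{49729}{4}} = \frac{1}{\frac{110271}{4}} = \frac{4}{110271}$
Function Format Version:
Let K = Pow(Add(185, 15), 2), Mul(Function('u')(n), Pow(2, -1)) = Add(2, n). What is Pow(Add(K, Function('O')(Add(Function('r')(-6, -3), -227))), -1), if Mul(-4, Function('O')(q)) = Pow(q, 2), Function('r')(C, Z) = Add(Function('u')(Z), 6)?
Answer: Rational(4, 110271) ≈ 3.6274e-5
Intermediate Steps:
Function('u')(n) = Add(4, Mul(2, n)) (Function('u')(n) = Mul(2, Add(2, n)) = Add(4, Mul(2, n)))
Function('r')(C, Z) = Add(10, Mul(2, Z)) (Function('r')(C, Z) = Add(Add(4, Mul(2, Z)), 6) = Add(10, Mul(2, Z)))
Function('O')(q) = Mul(Rational(-1, 4), Pow(q, 2))
K = 40000 (K = Pow(200, 2) = 40000)
Pow(Add(K, Function('O')(Add(Function('r')(-6, -3), -227))), -1) = Pow(Add(40000, Mul(Rational(-1, 4), Pow(Add(Add(10, Mul(2, -3)), -227), 2))), -1) = Pow(Add(40000, Mul(Rational(-1, 4), Pow(Add(Add(10, -6), -227), 2))), -1) = Pow(Add(40000, Mul(Rational(-1, 4), Pow(Add(4, -227), 2))), -1) = Pow(Add(40000, Mul(Rational(-1, 4), Pow(-223, 2))), -1) = Pow(Add(40000, Mul(Rational(-1, 4), 49729)), -1) = Pow(Add(40000, Rational(-49729, 4)), -1) = Pow(Rational(110271, 4), -1) = Rational(4, 110271)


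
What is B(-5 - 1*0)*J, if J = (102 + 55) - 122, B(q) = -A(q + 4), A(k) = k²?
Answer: -35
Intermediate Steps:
B(q) = -(4 + q)² (B(q) = -(q + 4)² = -(4 + q)²)
J = 35 (J = 157 - 122 = 35)
B(-5 - 1*0)*J = -(4 + (-5 - 1*0))²*35 = -(4 + (-5 + 0))²*35 = -(4 - 5)²*35 = -1*(-1)²*35 = -1*1*35 = -1*35 = -35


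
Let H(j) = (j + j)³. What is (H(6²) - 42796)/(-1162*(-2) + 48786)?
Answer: 165226/25555 ≈ 6.4655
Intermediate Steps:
H(j) = 8*j³ (H(j) = (2*j)³ = 8*j³)
(H(6²) - 42796)/(-1162*(-2) + 48786) = (8*(6²)³ - 42796)/(-1162*(-2) + 48786) = (8*36³ - 42796)/(2324 + 48786) = (8*46656 - 42796)/51110 = (373248 - 42796)*(1/51110) = 330452*(1/51110) = 165226/25555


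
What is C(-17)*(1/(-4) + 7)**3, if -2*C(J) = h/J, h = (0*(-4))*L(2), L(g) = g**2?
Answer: 0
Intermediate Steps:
h = 0 (h = (0*(-4))*2**2 = 0*4 = 0)
C(J) = 0 (C(J) = -0/J = -1/2*0 = 0)
C(-17)*(1/(-4) + 7)**3 = 0*(1/(-4) + 7)**3 = 0*(-1/4 + 7)**3 = 0*(27/4)**3 = 0*(19683/64) = 0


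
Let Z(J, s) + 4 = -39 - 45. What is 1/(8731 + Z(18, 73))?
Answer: 1/8643 ≈ 0.00011570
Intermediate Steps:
Z(J, s) = -88 (Z(J, s) = -4 + (-39 - 45) = -4 - 84 = -88)
1/(8731 + Z(18, 73)) = 1/(8731 - 88) = 1/8643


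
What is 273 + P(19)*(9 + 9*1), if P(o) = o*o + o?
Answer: 7113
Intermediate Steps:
P(o) = o + o**2 (P(o) = o**2 + o = o + o**2)
273 + P(19)*(9 + 9*1) = 273 + (19*(1 + 19))*(9 + 9*1) = 273 + (19*20)*(9 + 9) = 273 + 380*18 = 273 + 6840 = 7113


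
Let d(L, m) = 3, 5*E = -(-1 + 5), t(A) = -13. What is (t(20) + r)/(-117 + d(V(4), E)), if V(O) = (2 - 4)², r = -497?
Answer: 85/19 ≈ 4.4737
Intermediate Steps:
V(O) = 4 (V(O) = (-2)² = 4)
E = -⅘ (E = (-(-1 + 5))/5 = (-1*4)/5 = (⅕)*(-4) = -⅘ ≈ -0.80000)
(t(20) + r)/(-117 + d(V(4), E)) = (-13 - 497)/(-117 + 3) = -510/(-114) = -510*(-1/114) = 85/19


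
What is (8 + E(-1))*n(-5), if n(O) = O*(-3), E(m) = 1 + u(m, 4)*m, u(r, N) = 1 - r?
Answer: 105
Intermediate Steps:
E(m) = 1 + m*(1 - m) (E(m) = 1 + (1 - m)*m = 1 + m*(1 - m))
n(O) = -3*O
(8 + E(-1))*n(-5) = (8 + (1 - 1*(-1)*(-1 - 1)))*(-3*(-5)) = (8 + (1 - 1*(-1)*(-2)))*15 = (8 + (1 - 2))*15 = (8 - 1)*15 = 7*15 = 105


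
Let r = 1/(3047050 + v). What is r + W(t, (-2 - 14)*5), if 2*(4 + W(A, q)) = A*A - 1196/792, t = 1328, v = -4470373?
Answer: 1673424089123/1897764 ≈ 8.8179e+5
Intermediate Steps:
W(A, q) = -1883/396 + A²/2 (W(A, q) = -4 + (A*A - 1196/792)/2 = -4 + (A² - 1196*1/792)/2 = -4 + (A² - 299/198)/2 = -4 + (-299/198 + A²)/2 = -4 + (-299/396 + A²/2) = -1883/396 + A²/2)
r = -1/1423323 (r = 1/(3047050 - 4470373) = 1/(-1423323) = -1/1423323 ≈ -7.0258e-7)
r + W(t, (-2 - 14)*5) = -1/1423323 + (-1883/396 + (½)*1328²) = -1/1423323 + (-1883/396 + (½)*1763584) = -1/1423323 + (-1883/396 + 881792) = -1/1423323 + 349187749/396 = 1673424089123/1897764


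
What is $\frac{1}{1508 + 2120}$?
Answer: $\frac{1}{3628} \approx 0.00027563$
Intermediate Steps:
$\frac{1}{1508 + 2120} = \frac{1}{3628}$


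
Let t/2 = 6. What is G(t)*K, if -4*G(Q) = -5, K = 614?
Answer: 1535/2 ≈ 767.50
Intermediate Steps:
t = 12 (t = 2*6 = 12)
G(Q) = 5/4 (G(Q) = -¼*(-5) = 5/4)
G(t)*K = (5/4)*614 = 1535/2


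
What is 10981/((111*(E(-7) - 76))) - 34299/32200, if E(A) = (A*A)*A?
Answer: -1948800391/1497589800 ≈ -1.3013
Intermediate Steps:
E(A) = A³ (E(A) = A²*A = A³)
10981/((111*(E(-7) - 76))) - 34299/32200 = 10981/((111*((-7)³ - 76))) - 34299/32200 = 10981/((111*(-343 - 76))) - 34299*1/32200 = 10981/((111*(-419))) - 34299/32200 = 10981/(-46509) - 34299/32200 = 10981*(-1/46509) - 34299/32200 = -10981/46509 - 34299/32200 = -1948800391/1497589800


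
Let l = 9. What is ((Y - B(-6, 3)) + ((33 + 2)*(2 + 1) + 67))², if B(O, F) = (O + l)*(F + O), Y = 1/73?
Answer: 174609796/5329 ≈ 32766.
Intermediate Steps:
Y = 1/73 ≈ 0.013699
B(O, F) = (9 + O)*(F + O) (B(O, F) = (O + 9)*(F + O) = (9 + O)*(F + O))
((Y - B(-6, 3)) + ((33 + 2)*(2 + 1) + 67))² = ((1/73 - ((-6)² + 9*3 + 9*(-6) + 3*(-6))) + ((33 + 2)*(2 + 1) + 67))² = ((1/73 - (36 + 27 - 54 - 18)) + (35*3 + 67))² = ((1/73 - 1*(-9)) + (105 + 67))² = ((1/73 + 9) + 172)² = (658/73 + 172)² = (13214/73)² = 174609796/5329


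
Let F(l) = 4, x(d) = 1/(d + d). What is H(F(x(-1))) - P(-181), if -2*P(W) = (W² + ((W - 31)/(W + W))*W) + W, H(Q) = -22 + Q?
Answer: 16219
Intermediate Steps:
x(d) = 1/(2*d)
P(W) = 31/4 - 3*W/4 - W²/2 (P(W) = -((W² + ((W - 31)/(W + W))*W) + W)/2 = -((W² + ((-31 + W)/((2*W)))*W) + W)/2 = -((W² + ((-31 + W)*(1/(2*W)))*W) + W)/2 = -((W² + ((-31 + W)/(2*W))*W) + W)/2 = -((W² + (-31/2 + W/2)) + W)/2 = -((-31/2 + W² + W/2) + W)/2 = -(-31/2 + W² + 3*W/2)/2 = 31/4 - 3*W/4 - W²/2)
H(F(x(-1))) - P(-181) = (-22 + 4) - (31/4 - ¾*(-181) - ½*(-181)²) = -18 - (31/4 + 543/4 - ½*32761) = -18 - (31/4 + 543/4 - 32761/2) = -18 - 1*(-16237) = -18 + 16237 = 16219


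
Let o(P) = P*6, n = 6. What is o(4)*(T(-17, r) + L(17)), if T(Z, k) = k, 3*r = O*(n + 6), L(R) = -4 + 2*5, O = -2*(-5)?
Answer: 1104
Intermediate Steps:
o(P) = 6*P
O = 10
L(R) = 6 (L(R) = -4 + 10 = 6)
r = 40 (r = (10*(6 + 6))/3 = (10*12)/3 = (⅓)*120 = 40)
o(4)*(T(-17, r) + L(17)) = (6*4)*(40 + 6) = 24*46 = 1104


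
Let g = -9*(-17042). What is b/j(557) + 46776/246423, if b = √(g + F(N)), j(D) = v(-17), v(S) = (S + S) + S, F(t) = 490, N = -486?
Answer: 15592/82141 - 2*√38467/51 ≈ -7.5016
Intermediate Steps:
v(S) = 3*S (v(S) = 2*S + S = 3*S)
j(D) = -51 (j(D) = 3*(-17) = -51)
g = 153378
b = 2*√38467 (b = √(153378 + 490) = √153868 = 2*√38467 ≈ 392.26)
b/j(557) + 46776/246423 = (2*√38467)/(-51) + 46776/246423 = (2*√38467)*(-1/51) + 46776*(1/246423) = -2*√38467/51 + 15592/82141 = 15592/82141 - 2*√38467/51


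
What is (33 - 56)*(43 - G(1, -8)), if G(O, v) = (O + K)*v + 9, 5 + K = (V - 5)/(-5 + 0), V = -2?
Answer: -1518/5 ≈ -303.60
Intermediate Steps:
K = -18/5 (K = -5 + (-2 - 5)/(-5 + 0) = -5 - 7/(-5) = -5 - 7*(-1/5) = -5 + 7/5 = -18/5 ≈ -3.6000)
G(O, v) = 9 + v*(-18/5 + O) (G(O, v) = (O - 18/5)*v + 9 = (-18/5 + O)*v + 9 = v*(-18/5 + O) + 9 = 9 + v*(-18/5 + O))
(33 - 56)*(43 - G(1, -8)) = (33 - 56)*(43 - (9 - 18/5*(-8) + 1*(-8))) = -23*(43 - (9 + 144/5 - 8)) = -23*(43 - 1*149/5) = -23*(43 - 149/5) = -23*66/5 = -1518/5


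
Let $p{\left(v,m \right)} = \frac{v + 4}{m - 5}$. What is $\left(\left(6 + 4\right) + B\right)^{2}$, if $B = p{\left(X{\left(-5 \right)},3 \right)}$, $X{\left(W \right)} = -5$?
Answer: $\frac{441}{4} \approx 110.25$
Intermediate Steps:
$p{\left(v,m \right)} = \frac{4 + v}{-5 + m}$
$B = \frac{1}{2}$ ($B = \frac{4 - 5}{-5 + 3} = \frac{1}{-2} \left(-1\right) = \left(- \frac{1}{2}\right) \left(-1\right) = \frac{1}{2} \approx 0.5$)
$\left(\left(6 + 4\right) + B\right)^{2} = \left(\left(6 + 4\right) + \frac{1}{2}\right)^{2} = \left(10 + \frac{1}{2}\right)^{2} = \left(\frac{21}{2}\right)^{2} = \frac{441}{4}$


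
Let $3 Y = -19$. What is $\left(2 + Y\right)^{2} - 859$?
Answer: $- \frac{7562}{9} \approx -840.22$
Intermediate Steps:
$Y = - \frac{19}{3}$ ($Y = \frac{1}{3} \left(-19\right) = - \frac{19}{3} \approx -6.3333$)
$\left(2 + Y\right)^{2} - 859 = \left(2 - \frac{19}{3}\right)^{2} - 859 = \left(- \frac{13}{3}\right)^{2} - 859 = \frac{169}{9} - 859 = - \frac{7562}{9}$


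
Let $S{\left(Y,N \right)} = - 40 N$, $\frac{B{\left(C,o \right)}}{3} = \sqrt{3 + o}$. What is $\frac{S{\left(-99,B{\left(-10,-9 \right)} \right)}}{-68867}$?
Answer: $\frac{120 i \sqrt{6}}{68867} \approx 0.0042682 i$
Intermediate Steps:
$B{\left(C,o \right)} = 3 \sqrt{3 + o}$
$\frac{S{\left(-99,B{\left(-10,-9 \right)} \right)}}{-68867} = \frac{\left(-40\right) 3 \sqrt{3 - 9}}{-68867} = - 40 \cdot 3 \sqrt{-6} \left(- \frac{1}{68867}\right) = - 40 \cdot 3 i \sqrt{6} \left(- \frac{1}{68867}\right) = - 120 i \sqrt{6} \left(- \frac{1}{68867}\right) = \frac{120 i \sqrt{6}}{68867}$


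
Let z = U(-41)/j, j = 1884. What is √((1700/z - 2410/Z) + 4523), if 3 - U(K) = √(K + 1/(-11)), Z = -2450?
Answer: 2*√10*√((1083515301 - 277094*I*√1243)/(33 - 2*I*√1243))/35 ≈ 570.44 + 359.25*I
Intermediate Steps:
U(K) = 3 - √(-1/11 + K) (U(K) = 3 - √(K + 1/(-11)) = 3 - √(K - 1/11) = 3 - √(-1/11 + K))
z = 1/628 - I*√1243/10362 (z = (3 - √(-11 + 121*(-41))/11)/1884 = (3 - √(-11 - 4961)/11)*(1/1884) = (3 - 2*I*√1243/11)*(1/1884) = 1/628 - I*√1243/10362 ≈ 0.0015924 - 0.0034025*I)
√((1700/z - 2410/Z) + 4523) = √((1700/(1/628 - I*√1243/10362) - 2410/(-2450)) + 4523) = √((1700/(1/628 - I*√1243/10362) - 2410*(-1/2450)) + 4523) = √((1700/(1/628 - I*√1243/10362) + 241/245) + 4523) = √((241/245 + 1700/(1/628 - I*√1243/10362)) + 4523) = √(1108376/245 + 1700/(1/628 - I*√1243/10362))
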